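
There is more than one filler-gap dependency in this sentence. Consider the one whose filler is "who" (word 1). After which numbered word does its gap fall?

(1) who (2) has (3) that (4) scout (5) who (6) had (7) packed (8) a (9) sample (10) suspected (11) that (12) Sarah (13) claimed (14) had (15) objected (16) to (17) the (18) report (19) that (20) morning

The displaced element is "who" (word 1).
It is linked across 2 clause boundaries (that → Ø).
It functions as the subject of "objected", so the gap sits immediately after word 13 ("claimed").
Base order: That scout who had packed a sample has suspected that Sarah claimed that who had objected to the report that morning.

13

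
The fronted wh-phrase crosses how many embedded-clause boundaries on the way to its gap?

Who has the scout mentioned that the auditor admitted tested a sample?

"who" is extracted from the subject of "tested".
Boundaries crossed, outermost first: [that], [Ø] — 2 in total.

2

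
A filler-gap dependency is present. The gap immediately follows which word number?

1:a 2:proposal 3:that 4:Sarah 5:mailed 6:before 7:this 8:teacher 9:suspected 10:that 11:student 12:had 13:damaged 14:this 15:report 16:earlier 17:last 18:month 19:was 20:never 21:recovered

5

The displaced element is "a proposal" (word 2).
It functions as the direct object of "mailed", so the gap sits immediately after word 5 ("mailed").
Base order: Sarah mailed a proposal before this teacher suspected that student had damaged this report earlier last month.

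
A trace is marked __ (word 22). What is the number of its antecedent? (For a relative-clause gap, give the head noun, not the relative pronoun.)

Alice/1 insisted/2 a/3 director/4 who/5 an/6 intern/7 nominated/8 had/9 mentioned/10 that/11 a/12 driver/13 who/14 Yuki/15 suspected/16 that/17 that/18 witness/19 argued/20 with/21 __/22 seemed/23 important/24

13

The gap at 22 is the prepositional object of "argued", inside a relative clause.
The relative pronoun is "who" (word 14); it is bound by the head noun immediately before it.
Its filler is the head noun "driver", at word 13.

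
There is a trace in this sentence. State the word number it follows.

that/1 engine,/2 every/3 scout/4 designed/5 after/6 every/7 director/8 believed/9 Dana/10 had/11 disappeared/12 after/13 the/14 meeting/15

5

The displaced element is "that engine" (word 2).
It functions as the direct object of "designed", so the gap sits immediately after word 5 ("designed").
Base order: Every scout designed that engine after every director believed Dana had disappeared after the meeting.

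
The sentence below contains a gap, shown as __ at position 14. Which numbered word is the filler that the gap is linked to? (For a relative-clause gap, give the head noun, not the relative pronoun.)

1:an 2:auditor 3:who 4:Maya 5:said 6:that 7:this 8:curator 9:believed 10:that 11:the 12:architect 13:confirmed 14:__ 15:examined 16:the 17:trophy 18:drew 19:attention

2

The gap at 14 is the subject of "examined", inside a relative clause.
The relative pronoun is "who" (word 3); it is bound by the head noun immediately before it.
Its filler is the head noun "auditor", at word 2.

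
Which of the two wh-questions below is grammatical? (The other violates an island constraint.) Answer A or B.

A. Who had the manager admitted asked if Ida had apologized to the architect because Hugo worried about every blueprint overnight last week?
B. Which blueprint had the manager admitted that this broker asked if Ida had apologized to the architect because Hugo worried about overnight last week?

A

In B, the wh-phrase is extracted from inside a wh-island (introduced by "if"), which blocks movement.
In A, the extraction path crosses only that-complement boundaries, which are transparent.
So A is grammatical.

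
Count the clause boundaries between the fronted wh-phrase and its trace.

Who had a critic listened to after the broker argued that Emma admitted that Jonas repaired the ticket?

0

"who" originates inside the matrix clause — no clause boundary is crossed.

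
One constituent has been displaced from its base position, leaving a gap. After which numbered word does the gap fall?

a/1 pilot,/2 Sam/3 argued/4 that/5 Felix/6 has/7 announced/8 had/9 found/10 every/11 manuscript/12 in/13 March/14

The displaced element is "a pilot" (word 2).
It is linked across 2 clause boundaries (that → Ø).
It functions as the subject of "found", so the gap sits immediately after word 8 ("announced").
Base order: Sam argued that Felix has announced a pilot had found every manuscript in March.

8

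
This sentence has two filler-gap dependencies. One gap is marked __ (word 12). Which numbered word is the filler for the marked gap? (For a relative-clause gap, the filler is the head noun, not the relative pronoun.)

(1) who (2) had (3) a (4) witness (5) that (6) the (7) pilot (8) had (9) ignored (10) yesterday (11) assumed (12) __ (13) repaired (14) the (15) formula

1

The marked gap is the subject of "repaired".
Its filler is the fronted wh-phrase "who", at word 1.
(The other dependency links word 4 to a gap after word 9.)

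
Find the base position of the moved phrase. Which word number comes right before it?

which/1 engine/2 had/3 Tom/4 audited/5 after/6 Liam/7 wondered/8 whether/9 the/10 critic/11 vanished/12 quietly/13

5

The displaced element is "which engine" (word 2).
It functions as the direct object of "audited", so the gap sits immediately after word 5 ("audited").
Base order: Tom had audited which engine after Liam wondered whether the critic vanished quietly.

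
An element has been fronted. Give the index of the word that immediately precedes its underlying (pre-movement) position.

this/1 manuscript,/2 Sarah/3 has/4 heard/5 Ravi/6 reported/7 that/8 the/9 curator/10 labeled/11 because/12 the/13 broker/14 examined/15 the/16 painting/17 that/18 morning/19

11

The displaced element is "this manuscript" (word 2).
It is linked across 2 clause boundaries (Ø → that).
It functions as the direct object of "labeled", so the gap sits immediately after word 11 ("labeled").
Base order: Sarah has heard Ravi reported that the curator labeled this manuscript because the broker examined the painting that morning.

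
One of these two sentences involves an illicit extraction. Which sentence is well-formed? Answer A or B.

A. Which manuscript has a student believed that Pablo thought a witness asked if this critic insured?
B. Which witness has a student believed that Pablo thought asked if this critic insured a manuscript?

In A, the wh-phrase is extracted from inside a wh-island (introduced by "if"), which blocks movement.
In B, the extraction path crosses only that-complement boundaries, which are transparent.
So B is grammatical.

B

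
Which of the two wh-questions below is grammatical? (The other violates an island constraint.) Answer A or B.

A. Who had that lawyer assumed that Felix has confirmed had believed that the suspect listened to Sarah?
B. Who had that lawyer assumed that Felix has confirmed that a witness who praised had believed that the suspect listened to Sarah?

A

In B, the wh-phrase is extracted from inside a complex-NP island (relative clause) (introduced by "who"), which blocks movement.
In A, the extraction path crosses only that-complement boundaries, which are transparent.
So A is grammatical.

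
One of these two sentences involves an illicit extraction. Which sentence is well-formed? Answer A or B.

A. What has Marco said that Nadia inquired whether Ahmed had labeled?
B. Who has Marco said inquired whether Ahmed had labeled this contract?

In A, the wh-phrase is extracted from inside a wh-island (introduced by "whether"), which blocks movement.
In B, the extraction path crosses only that-complement boundaries, which are transparent.
So B is grammatical.

B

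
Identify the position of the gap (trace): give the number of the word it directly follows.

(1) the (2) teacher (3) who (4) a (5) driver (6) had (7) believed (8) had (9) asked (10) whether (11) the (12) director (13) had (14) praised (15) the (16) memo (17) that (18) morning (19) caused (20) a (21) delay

7

The displaced element is "the teacher" (word 2).
It is linked across 1 clause boundary (Ø).
It functions as the subject of "asked", so the gap sits immediately after word 7 ("believed").
Base order: A driver had believed that the teacher had asked whether the director had praised the memo that morning.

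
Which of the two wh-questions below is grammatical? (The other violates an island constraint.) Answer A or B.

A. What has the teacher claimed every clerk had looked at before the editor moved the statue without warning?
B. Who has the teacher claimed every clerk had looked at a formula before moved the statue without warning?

In B, the wh-phrase is extracted from inside an adjunct island (introduced by "before"), which blocks movement.
In A, the extraction path crosses only that-complement boundaries, which are transparent.
So A is grammatical.

A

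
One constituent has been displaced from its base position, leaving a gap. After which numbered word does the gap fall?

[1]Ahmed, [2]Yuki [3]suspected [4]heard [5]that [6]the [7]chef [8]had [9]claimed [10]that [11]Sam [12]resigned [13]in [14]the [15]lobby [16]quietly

The displaced element is "Ahmed" (word 1).
It is linked across 1 clause boundary (Ø).
It functions as the subject of "heard", so the gap sits immediately after word 3 ("suspected").
Base order: Yuki suspected that Ahmed heard that the chef had claimed that Sam resigned in the lobby quietly.

3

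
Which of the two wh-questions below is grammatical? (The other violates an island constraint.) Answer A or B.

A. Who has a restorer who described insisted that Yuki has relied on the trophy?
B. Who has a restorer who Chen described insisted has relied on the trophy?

B

In A, the wh-phrase is extracted from inside a complex-NP island (relative clause) (introduced by "who"), which blocks movement.
In B, the extraction path crosses only that-complement boundaries, which are transparent.
So B is grammatical.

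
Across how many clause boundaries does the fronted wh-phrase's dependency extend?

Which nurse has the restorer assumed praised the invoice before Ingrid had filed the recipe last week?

1

"which nurse" is extracted from the subject of "praised".
Boundaries crossed, outermost first: [Ø] — 1 in total.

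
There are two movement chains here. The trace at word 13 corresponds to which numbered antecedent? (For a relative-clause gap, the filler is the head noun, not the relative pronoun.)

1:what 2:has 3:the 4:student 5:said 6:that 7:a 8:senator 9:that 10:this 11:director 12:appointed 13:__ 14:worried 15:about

8

The marked gap is inside the relative clause, the direct object of "appointed".
Its filler is the head noun "senator" (via "that"), at word 8.
(The other dependency links word 1 to a gap after word 15.)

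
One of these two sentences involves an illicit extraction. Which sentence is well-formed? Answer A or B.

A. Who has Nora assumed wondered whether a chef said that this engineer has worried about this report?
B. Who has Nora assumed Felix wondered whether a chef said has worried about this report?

A

In B, the wh-phrase is extracted from inside a wh-island (introduced by "whether"), which blocks movement.
In A, the extraction path crosses only that-complement boundaries, which are transparent.
So A is grammatical.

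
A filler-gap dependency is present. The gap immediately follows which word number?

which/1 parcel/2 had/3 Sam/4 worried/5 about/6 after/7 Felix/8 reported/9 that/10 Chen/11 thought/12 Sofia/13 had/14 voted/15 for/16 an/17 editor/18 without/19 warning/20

The displaced element is "which parcel" (word 2).
It functions as the object of the preposition "about" of "worried", so the gap sits immediately after word 6 ("about").
Base order: Sam had worried about which parcel after Felix reported that Chen thought Sofia had voted for an editor without warning.

6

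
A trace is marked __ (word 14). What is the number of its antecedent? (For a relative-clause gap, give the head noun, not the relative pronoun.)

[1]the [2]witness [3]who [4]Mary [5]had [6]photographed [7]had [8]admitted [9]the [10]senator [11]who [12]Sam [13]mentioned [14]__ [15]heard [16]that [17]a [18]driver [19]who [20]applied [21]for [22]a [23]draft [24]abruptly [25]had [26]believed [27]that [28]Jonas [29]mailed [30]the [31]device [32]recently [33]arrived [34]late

10

The gap at 14 is the subject of "heard", inside a relative clause.
The relative pronoun is "who" (word 11); it is bound by the head noun immediately before it.
Its filler is the head noun "senator", at word 10.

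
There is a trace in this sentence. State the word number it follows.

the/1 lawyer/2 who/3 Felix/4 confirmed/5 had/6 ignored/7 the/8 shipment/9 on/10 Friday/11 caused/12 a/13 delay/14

5

The displaced element is "the lawyer" (word 2).
It is linked across 1 clause boundary (Ø).
It functions as the subject of "ignored", so the gap sits immediately after word 5 ("confirmed").
Base order: Felix confirmed that the lawyer had ignored the shipment on Friday.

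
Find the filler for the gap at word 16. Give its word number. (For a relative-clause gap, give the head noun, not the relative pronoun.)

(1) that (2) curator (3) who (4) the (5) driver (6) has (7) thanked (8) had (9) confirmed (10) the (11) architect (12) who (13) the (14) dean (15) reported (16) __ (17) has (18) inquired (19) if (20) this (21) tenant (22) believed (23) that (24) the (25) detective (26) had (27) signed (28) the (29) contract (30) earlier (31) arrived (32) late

11

The gap at 16 is the subject of "inquired", inside a relative clause.
The relative pronoun is "who" (word 12); it is bound by the head noun immediately before it.
Its filler is the head noun "architect", at word 11.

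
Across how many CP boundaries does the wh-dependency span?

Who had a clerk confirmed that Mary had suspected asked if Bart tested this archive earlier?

2

"who" is extracted from the subject of "asked".
Boundaries crossed, outermost first: [that], [Ø] — 2 in total.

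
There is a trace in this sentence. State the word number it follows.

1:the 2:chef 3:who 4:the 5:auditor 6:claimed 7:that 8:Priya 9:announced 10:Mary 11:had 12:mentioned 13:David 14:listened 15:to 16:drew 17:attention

15

The displaced element is "the chef" (word 2).
It is linked across 3 clause boundaries (that → Ø → Ø).
It functions as the object of the preposition "to" of "listened", so the gap sits immediately after word 15 ("to").
Base order: The auditor claimed that Priya announced Mary had mentioned David listened to the chef.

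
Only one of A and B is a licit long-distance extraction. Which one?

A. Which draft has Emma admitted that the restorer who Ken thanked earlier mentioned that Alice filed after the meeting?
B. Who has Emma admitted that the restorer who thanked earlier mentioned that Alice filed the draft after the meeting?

A

In B, the wh-phrase is extracted from inside a complex-NP island (relative clause) (introduced by "who"), which blocks movement.
In A, the extraction path crosses only that-complement boundaries, which are transparent.
So A is grammatical.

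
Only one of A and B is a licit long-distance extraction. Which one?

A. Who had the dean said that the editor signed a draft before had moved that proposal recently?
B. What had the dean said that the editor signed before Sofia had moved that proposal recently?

In A, the wh-phrase is extracted from inside an adjunct island (introduced by "before"), which blocks movement.
In B, the extraction path crosses only that-complement boundaries, which are transparent.
So B is grammatical.

B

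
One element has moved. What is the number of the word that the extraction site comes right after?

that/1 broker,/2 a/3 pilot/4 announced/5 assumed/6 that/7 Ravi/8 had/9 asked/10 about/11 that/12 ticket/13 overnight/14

The displaced element is "that broker" (word 2).
It is linked across 1 clause boundary (Ø).
It functions as the subject of "assumed", so the gap sits immediately after word 5 ("announced").
Base order: A pilot announced that broker assumed that Ravi had asked about that ticket overnight.

5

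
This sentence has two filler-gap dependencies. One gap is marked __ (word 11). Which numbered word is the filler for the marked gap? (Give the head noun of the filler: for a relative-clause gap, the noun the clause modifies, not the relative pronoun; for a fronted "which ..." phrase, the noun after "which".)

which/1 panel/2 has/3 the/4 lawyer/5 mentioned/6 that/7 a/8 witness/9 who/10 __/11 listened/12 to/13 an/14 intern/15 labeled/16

9

The marked gap is inside the relative clause, the subject of "listened".
Its filler is the head noun "witness" (via "who"), at word 9.
(The other dependency links word 2 to a gap after word 16.)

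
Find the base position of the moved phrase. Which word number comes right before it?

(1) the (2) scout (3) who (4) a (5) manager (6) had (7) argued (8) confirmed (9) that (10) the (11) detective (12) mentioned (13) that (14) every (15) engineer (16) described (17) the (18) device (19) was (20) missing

7

The displaced element is "the scout" (word 2).
It is linked across 1 clause boundary (Ø).
It functions as the subject of "confirmed", so the gap sits immediately after word 7 ("argued").
Base order: A manager had argued that the scout confirmed that the detective mentioned that every engineer described the device.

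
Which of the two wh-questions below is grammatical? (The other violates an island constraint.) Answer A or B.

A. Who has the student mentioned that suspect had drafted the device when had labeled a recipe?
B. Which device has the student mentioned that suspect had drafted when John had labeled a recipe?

B

In A, the wh-phrase is extracted from inside an adjunct island (introduced by "when"), which blocks movement.
In B, the extraction path crosses only that-complement boundaries, which are transparent.
So B is grammatical.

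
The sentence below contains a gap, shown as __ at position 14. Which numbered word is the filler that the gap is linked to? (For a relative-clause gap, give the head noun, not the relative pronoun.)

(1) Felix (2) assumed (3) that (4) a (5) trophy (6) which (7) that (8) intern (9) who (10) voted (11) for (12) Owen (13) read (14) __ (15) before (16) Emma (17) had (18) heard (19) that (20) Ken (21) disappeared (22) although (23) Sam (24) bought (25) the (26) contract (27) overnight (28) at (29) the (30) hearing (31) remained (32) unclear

The gap at 14 is the object of "read", inside a relative clause.
The relative pronoun is "which" (word 6); it is bound by the head noun immediately before it.
Its filler is the head noun "trophy", at word 5.

5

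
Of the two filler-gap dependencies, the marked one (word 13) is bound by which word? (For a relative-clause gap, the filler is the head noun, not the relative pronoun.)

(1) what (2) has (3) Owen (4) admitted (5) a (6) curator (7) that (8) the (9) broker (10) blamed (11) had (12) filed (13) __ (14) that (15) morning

The marked gap is the direct object of "filed".
Its filler is the fronted wh-phrase "what", at word 1.
(The other dependency links word 6 to a gap after word 10.)

1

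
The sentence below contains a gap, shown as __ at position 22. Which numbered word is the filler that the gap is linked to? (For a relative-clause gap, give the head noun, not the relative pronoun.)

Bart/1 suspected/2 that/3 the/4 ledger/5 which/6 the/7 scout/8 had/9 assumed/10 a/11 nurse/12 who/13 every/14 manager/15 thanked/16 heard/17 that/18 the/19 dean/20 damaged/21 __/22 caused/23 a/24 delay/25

5

The gap at 22 is the object of "damaged", inside a relative clause.
The relative pronoun is "which" (word 6); it is bound by the head noun immediately before it.
Its filler is the head noun "ledger", at word 5.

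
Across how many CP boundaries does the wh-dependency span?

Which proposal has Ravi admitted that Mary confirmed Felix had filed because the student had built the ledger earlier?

"which proposal" is extracted from the object of "filed".
Boundaries crossed, outermost first: [that], [Ø] — 2 in total.

2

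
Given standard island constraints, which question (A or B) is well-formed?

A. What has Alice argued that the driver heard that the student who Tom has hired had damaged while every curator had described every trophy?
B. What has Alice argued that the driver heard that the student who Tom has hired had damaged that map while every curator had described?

In B, the wh-phrase is extracted from inside an adjunct island (introduced by "while"), which blocks movement.
In A, the extraction path crosses only that-complement boundaries, which are transparent.
So A is grammatical.

A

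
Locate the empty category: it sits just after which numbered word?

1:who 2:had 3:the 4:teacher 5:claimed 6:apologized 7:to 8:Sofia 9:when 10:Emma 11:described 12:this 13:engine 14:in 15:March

The displaced element is "who" (word 1).
It is linked across 1 clause boundary (Ø).
It functions as the subject of "apologized", so the gap sits immediately after word 5 ("claimed").
Base order: The teacher had claimed that who apologized to Sofia when Emma described this engine in March.

5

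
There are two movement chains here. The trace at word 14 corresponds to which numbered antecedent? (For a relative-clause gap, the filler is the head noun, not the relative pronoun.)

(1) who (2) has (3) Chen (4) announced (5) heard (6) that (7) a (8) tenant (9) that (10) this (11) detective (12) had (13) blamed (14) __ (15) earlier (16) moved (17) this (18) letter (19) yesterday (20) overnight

The marked gap is inside the relative clause, the direct object of "blamed".
Its filler is the head noun "tenant" (via "that"), at word 8.
(The other dependency links word 1 to a gap after word 4.)

8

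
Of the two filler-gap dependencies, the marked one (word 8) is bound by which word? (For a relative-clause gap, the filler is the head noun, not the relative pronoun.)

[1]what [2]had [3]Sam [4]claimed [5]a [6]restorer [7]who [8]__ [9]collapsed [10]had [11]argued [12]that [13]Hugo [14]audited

The marked gap is inside the relative clause, the subject of "collapsed".
Its filler is the head noun "restorer" (via "who"), at word 6.
(The other dependency links word 1 to a gap after word 14.)

6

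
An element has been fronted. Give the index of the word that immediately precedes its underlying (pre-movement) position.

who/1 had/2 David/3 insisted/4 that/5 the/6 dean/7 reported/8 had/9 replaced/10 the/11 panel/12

8

The displaced element is "who" (word 1).
It is linked across 2 clause boundaries (that → Ø).
It functions as the subject of "replaced", so the gap sits immediately after word 8 ("reported").
Base order: David had insisted that the dean reported that who had replaced the panel.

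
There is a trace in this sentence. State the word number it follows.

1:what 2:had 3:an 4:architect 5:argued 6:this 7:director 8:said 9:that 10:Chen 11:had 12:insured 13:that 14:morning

The displaced element is "what" (word 1).
It is linked across 2 clause boundaries (Ø → that).
It functions as the direct object of "insured", so the gap sits immediately after word 12 ("insured").
Base order: An architect had argued this director said that Chen had insured what that morning.

12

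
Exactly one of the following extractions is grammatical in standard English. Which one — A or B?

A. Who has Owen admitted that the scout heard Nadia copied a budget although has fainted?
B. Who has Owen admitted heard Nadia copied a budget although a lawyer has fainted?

B

In A, the wh-phrase is extracted from inside an adjunct island (introduced by "although"), which blocks movement.
In B, the extraction path crosses only that-complement boundaries, which are transparent.
So B is grammatical.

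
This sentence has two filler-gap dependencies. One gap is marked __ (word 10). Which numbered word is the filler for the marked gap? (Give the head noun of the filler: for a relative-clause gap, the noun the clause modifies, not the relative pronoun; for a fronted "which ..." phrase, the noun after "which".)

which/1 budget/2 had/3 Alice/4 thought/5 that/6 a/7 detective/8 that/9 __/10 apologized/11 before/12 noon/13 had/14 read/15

8

The marked gap is inside the relative clause, the subject of "apologized".
Its filler is the head noun "detective" (via "that"), at word 8.
(The other dependency links word 2 to a gap after word 15.)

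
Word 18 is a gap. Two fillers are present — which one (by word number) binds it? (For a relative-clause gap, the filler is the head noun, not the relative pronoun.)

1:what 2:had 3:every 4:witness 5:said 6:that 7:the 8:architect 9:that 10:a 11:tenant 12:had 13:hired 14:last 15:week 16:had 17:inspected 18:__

1

The marked gap is the direct object of "inspected".
Its filler is the fronted wh-phrase "what", at word 1.
(The other dependency links word 8 to a gap after word 13.)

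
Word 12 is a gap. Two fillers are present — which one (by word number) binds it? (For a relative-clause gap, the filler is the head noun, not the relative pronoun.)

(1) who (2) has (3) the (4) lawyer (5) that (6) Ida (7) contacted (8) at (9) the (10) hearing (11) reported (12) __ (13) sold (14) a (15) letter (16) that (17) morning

1

The marked gap is the subject of "sold".
Its filler is the fronted wh-phrase "who", at word 1.
(The other dependency links word 4 to a gap after word 7.)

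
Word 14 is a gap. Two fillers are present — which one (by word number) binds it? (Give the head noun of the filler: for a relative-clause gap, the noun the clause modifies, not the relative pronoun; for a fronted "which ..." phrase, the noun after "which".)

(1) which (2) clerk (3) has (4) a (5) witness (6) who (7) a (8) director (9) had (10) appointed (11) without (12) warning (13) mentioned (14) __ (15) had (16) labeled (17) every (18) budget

The marked gap is the subject of "labeled".
Its filler is the fronted wh-phrase "which clerk", at word 2.
(The other dependency links word 5 to a gap after word 10.)

2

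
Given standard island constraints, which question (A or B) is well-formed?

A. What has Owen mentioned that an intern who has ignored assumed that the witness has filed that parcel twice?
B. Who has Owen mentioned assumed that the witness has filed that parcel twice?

B

In A, the wh-phrase is extracted from inside a complex-NP island (relative clause) (introduced by "who"), which blocks movement.
In B, the extraction path crosses only that-complement boundaries, which are transparent.
So B is grammatical.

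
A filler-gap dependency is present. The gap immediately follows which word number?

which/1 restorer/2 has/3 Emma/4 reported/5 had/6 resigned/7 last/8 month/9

The displaced element is "which restorer" (word 2).
It is linked across 1 clause boundary (Ø).
It functions as the subject of "resigned", so the gap sits immediately after word 5 ("reported").
Base order: Emma has reported which restorer had resigned last month.

5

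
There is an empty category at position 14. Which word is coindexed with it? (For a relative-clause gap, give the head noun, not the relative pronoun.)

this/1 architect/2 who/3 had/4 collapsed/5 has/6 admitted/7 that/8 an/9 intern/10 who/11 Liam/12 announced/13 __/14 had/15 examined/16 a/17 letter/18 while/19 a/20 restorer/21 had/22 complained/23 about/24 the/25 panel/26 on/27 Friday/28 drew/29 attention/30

The gap at 14 is the subject of "examined", inside a relative clause.
The relative pronoun is "who" (word 11); it is bound by the head noun immediately before it.
Its filler is the head noun "intern", at word 10.

10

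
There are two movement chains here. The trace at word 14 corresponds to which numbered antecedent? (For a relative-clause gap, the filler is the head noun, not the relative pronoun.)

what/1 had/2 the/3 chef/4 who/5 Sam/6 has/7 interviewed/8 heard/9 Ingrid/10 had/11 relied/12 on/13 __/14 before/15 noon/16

The marked gap is the object of the preposition "on" of "relied".
Its filler is the fronted wh-phrase "what", at word 1.
(The other dependency links word 4 to a gap after word 8.)

1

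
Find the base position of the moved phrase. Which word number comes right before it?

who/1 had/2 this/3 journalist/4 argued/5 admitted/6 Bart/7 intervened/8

5

The displaced element is "who" (word 1).
It is linked across 1 clause boundary (Ø).
It functions as the subject of "admitted", so the gap sits immediately after word 5 ("argued").
Base order: This journalist had argued that who admitted Bart intervened.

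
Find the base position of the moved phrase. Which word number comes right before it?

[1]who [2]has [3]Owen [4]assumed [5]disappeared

4

The displaced element is "who" (word 1).
It is linked across 1 clause boundary (Ø).
It functions as the subject of "disappeared", so the gap sits immediately after word 4 ("assumed").
Base order: Owen has assumed that who disappeared.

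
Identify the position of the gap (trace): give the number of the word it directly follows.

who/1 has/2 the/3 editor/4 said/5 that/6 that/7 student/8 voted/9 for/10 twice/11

The displaced element is "who" (word 1).
It is linked across 1 clause boundary (that).
It functions as the object of the preposition "for" of "voted", so the gap sits immediately after word 10 ("for").
Base order: The editor has said that that student voted for who twice.

10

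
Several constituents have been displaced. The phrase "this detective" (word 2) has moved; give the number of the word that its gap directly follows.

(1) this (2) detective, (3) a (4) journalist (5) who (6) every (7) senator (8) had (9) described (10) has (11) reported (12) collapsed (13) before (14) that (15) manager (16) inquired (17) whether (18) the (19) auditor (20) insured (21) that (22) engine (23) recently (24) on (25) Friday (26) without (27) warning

The displaced element is "this detective" (word 2).
It is linked across 1 clause boundary (Ø).
It functions as the subject of "collapsed", so the gap sits immediately after word 11 ("reported").
Base order: A journalist who every senator had described has reported this detective collapsed before that manager inquired whether the auditor insured that engine recently on Friday without warning.

11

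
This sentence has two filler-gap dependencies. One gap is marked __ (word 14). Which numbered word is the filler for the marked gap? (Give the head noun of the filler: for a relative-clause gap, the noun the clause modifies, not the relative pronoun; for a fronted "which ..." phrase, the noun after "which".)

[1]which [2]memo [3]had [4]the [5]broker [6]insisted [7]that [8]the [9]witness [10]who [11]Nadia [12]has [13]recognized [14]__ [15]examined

The marked gap is inside the relative clause, the direct object of "recognized".
Its filler is the head noun "witness" (via "who"), at word 9.
(The other dependency links word 2 to a gap after word 15.)

9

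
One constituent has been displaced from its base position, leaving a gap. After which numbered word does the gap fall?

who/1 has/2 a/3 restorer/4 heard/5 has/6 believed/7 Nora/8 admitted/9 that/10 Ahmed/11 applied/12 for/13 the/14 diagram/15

5

The displaced element is "who" (word 1).
It is linked across 1 clause boundary (Ø).
It functions as the subject of "believed", so the gap sits immediately after word 5 ("heard").
Base order: A restorer has heard who has believed Nora admitted that Ahmed applied for the diagram.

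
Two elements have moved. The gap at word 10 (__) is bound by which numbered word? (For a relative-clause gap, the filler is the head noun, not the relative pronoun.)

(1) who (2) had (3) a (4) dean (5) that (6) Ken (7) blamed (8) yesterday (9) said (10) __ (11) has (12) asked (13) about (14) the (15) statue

The marked gap is the subject of "asked".
Its filler is the fronted wh-phrase "who", at word 1.
(The other dependency links word 4 to a gap after word 7.)

1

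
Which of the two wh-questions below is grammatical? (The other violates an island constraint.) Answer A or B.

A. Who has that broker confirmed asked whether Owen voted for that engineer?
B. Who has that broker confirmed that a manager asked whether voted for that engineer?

In B, the wh-phrase is extracted from inside a wh-island (introduced by "whether"), which blocks movement.
In A, the extraction path crosses only that-complement boundaries, which are transparent.
So A is grammatical.

A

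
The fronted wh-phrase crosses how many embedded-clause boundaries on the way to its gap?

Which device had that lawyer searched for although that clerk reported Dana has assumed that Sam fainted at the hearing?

"which device" originates inside the matrix clause — no clause boundary is crossed.

0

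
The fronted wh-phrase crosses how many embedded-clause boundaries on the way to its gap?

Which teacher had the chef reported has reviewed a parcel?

1

"which teacher" is extracted from the subject of "reviewed".
Boundaries crossed, outermost first: [Ø] — 1 in total.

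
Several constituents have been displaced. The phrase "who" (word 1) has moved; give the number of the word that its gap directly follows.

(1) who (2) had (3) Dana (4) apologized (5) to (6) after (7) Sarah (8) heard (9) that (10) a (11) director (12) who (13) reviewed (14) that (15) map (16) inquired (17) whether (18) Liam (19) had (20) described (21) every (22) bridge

The displaced element is "who" (word 1).
It functions as the object of the preposition "to" of "apologized", so the gap sits immediately after word 5 ("to").
Base order: Dana had apologized to who after Sarah heard that a director who reviewed that map inquired whether Liam had described every bridge.

5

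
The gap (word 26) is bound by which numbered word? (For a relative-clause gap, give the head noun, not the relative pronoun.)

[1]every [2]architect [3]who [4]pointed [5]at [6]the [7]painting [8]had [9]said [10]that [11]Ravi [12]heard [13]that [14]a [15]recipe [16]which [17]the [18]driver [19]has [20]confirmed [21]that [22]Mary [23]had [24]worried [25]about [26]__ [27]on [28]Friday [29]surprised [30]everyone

15

The gap at 26 is the prepositional object of "worried", inside a relative clause.
The relative pronoun is "which" (word 16); it is bound by the head noun immediately before it.
Its filler is the head noun "recipe", at word 15.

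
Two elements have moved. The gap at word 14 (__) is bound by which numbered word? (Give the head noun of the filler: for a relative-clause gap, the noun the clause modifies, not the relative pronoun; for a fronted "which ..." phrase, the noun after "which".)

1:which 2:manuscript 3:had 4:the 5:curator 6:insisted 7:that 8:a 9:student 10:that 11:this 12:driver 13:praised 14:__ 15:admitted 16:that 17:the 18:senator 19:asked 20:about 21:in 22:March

9

The marked gap is inside the relative clause, the direct object of "praised".
Its filler is the head noun "student" (via "that"), at word 9.
(The other dependency links word 2 to a gap after word 20.)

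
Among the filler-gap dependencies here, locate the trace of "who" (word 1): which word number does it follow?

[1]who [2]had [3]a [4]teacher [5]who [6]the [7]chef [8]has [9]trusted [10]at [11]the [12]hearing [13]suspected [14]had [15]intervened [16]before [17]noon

13

The displaced element is "who" (word 1).
It is linked across 1 clause boundary (Ø).
It functions as the subject of "intervened", so the gap sits immediately after word 13 ("suspected").
Base order: A teacher who the chef has trusted at the hearing had suspected that who had intervened before noon.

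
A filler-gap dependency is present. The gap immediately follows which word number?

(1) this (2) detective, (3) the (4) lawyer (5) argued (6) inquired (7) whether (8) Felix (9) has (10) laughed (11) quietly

5

The displaced element is "this detective" (word 2).
It is linked across 1 clause boundary (Ø).
It functions as the subject of "inquired", so the gap sits immediately after word 5 ("argued").
Base order: The lawyer argued that this detective inquired whether Felix has laughed quietly.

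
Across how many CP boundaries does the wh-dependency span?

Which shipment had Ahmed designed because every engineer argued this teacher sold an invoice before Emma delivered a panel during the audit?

0

"which shipment" originates inside the matrix clause — no clause boundary is crossed.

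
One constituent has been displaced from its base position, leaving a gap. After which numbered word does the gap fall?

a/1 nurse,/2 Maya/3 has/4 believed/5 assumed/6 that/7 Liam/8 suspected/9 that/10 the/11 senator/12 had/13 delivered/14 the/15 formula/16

5

The displaced element is "a nurse" (word 2).
It is linked across 1 clause boundary (Ø).
It functions as the subject of "assumed", so the gap sits immediately after word 5 ("believed").
Base order: Maya has believed a nurse assumed that Liam suspected that the senator had delivered the formula.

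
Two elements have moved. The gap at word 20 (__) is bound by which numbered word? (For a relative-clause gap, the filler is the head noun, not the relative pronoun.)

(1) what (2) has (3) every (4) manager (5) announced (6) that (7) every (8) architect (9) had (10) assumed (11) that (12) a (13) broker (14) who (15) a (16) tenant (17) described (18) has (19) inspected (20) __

1

The marked gap is the direct object of "inspected".
Its filler is the fronted wh-phrase "what", at word 1.
(The other dependency links word 13 to a gap after word 17.)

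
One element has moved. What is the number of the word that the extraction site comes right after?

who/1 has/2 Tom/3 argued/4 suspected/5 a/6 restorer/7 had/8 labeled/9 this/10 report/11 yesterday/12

4

The displaced element is "who" (word 1).
It is linked across 1 clause boundary (Ø).
It functions as the subject of "suspected", so the gap sits immediately after word 4 ("argued").
Base order: Tom has argued that who suspected a restorer had labeled this report yesterday.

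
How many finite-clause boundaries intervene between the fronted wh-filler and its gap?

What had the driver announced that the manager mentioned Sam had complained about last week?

2

"what" is extracted from the PP object of "complained".
Boundaries crossed, outermost first: [that], [Ø] — 2 in total.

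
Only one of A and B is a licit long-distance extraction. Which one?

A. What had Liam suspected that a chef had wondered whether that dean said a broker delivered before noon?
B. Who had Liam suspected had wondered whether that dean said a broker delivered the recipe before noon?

In A, the wh-phrase is extracted from inside a wh-island (introduced by "whether"), which blocks movement.
In B, the extraction path crosses only that-complement boundaries, which are transparent.
So B is grammatical.

B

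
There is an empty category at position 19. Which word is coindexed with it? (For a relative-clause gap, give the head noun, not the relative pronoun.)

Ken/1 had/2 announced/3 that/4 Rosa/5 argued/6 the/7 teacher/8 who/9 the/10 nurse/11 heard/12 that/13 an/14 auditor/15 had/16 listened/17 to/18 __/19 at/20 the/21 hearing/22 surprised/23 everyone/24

The gap at 19 is the prepositional object of "listened", inside a relative clause.
The relative pronoun is "who" (word 9); it is bound by the head noun immediately before it.
Its filler is the head noun "teacher", at word 8.

8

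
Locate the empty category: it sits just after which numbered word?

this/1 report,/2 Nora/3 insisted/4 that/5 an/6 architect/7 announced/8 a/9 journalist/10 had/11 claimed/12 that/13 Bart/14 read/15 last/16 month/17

15

The displaced element is "this report" (word 2).
It is linked across 3 clause boundaries (that → Ø → that).
It functions as the direct object of "read", so the gap sits immediately after word 15 ("read").
Base order: Nora insisted that an architect announced a journalist had claimed that Bart read this report last month.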